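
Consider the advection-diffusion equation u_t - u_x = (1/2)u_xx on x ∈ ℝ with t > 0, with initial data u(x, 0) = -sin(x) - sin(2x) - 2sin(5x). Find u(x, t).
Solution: Change to a moving frame: let η = x + t, σ = t and write u(x,t) = w(η,σ).
By the chain rule u_t = w_σ + w_η, u_x = w_η, u_xx = w_ηη.
Then u_t - u_x = w_σ: the advection term cancels and the PDE becomes the heat equation w_σ = (1/2)w_ηη on η ∈ ℝ.
Initial data: w(η,0) = u(η,0) = -sin(η) - sin(2η) - 2sin(5η).
On η ∈ ℝ each mode satisfies (sin(nη))″ = -n² sin(nη), so exp(-n²σ/2) sin(nη) solves the heat equation; by superposition w(η,σ) = Σ c_n exp(-n²σ/2) sin(nη).
Reading off the coefficients: c_1=-1, c_2=-1, c_5=-2, so w(η,σ) = -exp(-2σ)sin(2η) - exp(-σ/2)sin(η) - 2exp(-25σ/2)sin(5η).
Substituting back η = x + t, σ = t: u(x,t) = w(x + t, t).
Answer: u(x, t) = -exp(-2t)sin(2t + 2x) - exp(-t/2)sin(t + x) - 2exp(-25t/2)sin(5t + 5x)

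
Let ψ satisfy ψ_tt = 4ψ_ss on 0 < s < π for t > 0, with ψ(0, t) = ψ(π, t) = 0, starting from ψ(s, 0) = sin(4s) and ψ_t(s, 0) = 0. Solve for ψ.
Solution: Separating variables: ψ = Σ [A_n cos(ω_n t) + B_n sin(ω_n t)] sin(ns), ω_n = 2n. From ICs: A_4=1.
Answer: ψ(s, t) = sin(4s)cos(8t)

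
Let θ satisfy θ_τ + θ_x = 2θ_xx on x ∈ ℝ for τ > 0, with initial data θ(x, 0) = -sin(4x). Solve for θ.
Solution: Moving frame: η = x - τ, σ = τ, θ = u(η,σ), so θ_τ = u_σ - u_η and θ_xx = u_ηη.
Hence θ_τ + θ_x = u_σ and the PDE becomes the heat equation u_σ = 2u_ηη on η ∈ ℝ.
Initial data: u(η,0) = θ(η,0) = -sin(4η). Each mode sin(nη) decays as exp(-2n²σ) on ℝ, so u(η,σ) = Σ c_n exp(-2n²σ) sin(nη) with c_4=-1: u(η,σ) = -exp(-32σ)sin(4η).
Substituting back: θ(x,τ) = u(x - τ, τ).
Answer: θ(x, τ) = -exp(-32τ)sin(4x - 4τ)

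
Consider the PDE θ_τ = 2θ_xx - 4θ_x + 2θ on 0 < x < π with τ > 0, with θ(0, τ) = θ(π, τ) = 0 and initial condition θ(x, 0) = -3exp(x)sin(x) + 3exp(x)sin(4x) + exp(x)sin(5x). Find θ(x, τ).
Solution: Substitute θ = exp(x)u, i.e. u = exp(-x)θ.
By the product rule, θ_x = exp(x)(u_x + u), θ_xx = exp(x)(u_xx + 2u_x + u), θ_τ = exp(x)u_τ.
Substituting into the PDE and dividing by exp(x): u_τ = 2(u_xx + 2u_x + u) - 4(u_x + u) + 2u.
The lower-order terms cancel, leaving the standard heat equation u_τ = 2u_xx.
Initial data for u: u(x,0) = exp(-x)θ(x,0) = -3sin(x) + 3sin(4x) + sin(5x). The boundary conditions carry over: u(0,τ) = u(π,τ) = 0.
Solve for u:
  Using separation of variables u = X(x)G(τ):
  Eigenfunctions: sin(nx), n = 1, 2, 3, ...
  General solution: u(x, τ) = Σ c_n sin(nx) exp(-2n² τ)
  Matching u(x,0) = -3sin(x) + 3sin(4x) + sin(5x) term by term: c_1=-3, c_4=3, c_5=1.
Hence u(x,τ) = -3exp(-2τ)sin(x) + 3exp(-32τ)sin(4x) + exp(-50τ)sin(5x).
Transform back: θ(x,τ) = exp(x)u(x,τ).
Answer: θ(x, τ) = -3exp(x)exp(-2τ)sin(x) + 3exp(x)exp(-32τ)sin(4x) + exp(x)exp(-50τ)sin(5x)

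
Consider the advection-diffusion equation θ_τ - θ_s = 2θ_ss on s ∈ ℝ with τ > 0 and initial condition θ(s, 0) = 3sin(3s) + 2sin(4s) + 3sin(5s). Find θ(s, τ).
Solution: Change to a moving frame: let η = s + τ, σ = τ and write θ(s,τ) = u(η,σ).
By the chain rule θ_τ = u_σ + u_η, θ_s = u_η, θ_ss = u_ηη.
Then θ_τ - θ_s = u_σ: the advection term cancels and the PDE becomes the heat equation u_σ = 2u_ηη on η ∈ ℝ.
Initial data: u(η,0) = θ(η,0) = 3sin(3η) + 2sin(4η) + 3sin(5η).
On η ∈ ℝ each mode satisfies (sin(nη))″ = -n² sin(nη), so exp(-2n²σ) sin(nη) solves the heat equation; by superposition u(η,σ) = Σ c_n exp(-2n²σ) sin(nη).
Reading off the coefficients: c_3=3, c_4=2, c_5=3, so u(η,σ) = 3exp(-18σ)sin(3η) + 2exp(-32σ)sin(4η) + 3exp(-50σ)sin(5η).
Substituting back η = s + τ, σ = τ: θ(s,τ) = u(s + τ, τ).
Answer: θ(s, τ) = 3exp(-18τ)sin(3s + 3τ) + 2exp(-32τ)sin(4s + 4τ) + 3exp(-50τ)sin(5s + 5τ)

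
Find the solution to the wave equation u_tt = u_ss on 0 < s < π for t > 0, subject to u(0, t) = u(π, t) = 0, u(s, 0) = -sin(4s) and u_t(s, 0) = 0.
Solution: Separating variables: u = Σ [A_n cos(ω_n t) + B_n sin(ω_n t)] sin(ns), ω_n = n. From ICs: A_4=-1.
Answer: u(s, t) = -sin(4s)cos(4t)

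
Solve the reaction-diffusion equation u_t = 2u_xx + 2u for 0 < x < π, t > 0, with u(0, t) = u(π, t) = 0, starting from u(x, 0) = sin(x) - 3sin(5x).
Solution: Substitute u = exp(2t)w, i.e. w = exp(-2t)u.
By the product rule, u_t = exp(2t)(w_t + 2w), u_xx = exp(2t)w_xx.
Substituting into the PDE and dividing by exp(2t): w_t + 2w = 2w_xx + 2w.
The lower-order terms cancel, leaving the standard heat equation w_t = 2w_xx.
Initial data for w: w(x,0) = u(x,0) = sin(x) - 3sin(5x). The boundary conditions carry over: w(0,t) = w(π,t) = 0.
Solve for w:
  Using separation of variables w = X(x)T(t):
  Eigenfunctions: sin(nx), n = 1, 2, 3, ...
  General solution: w(x, t) = Σ c_n sin(nx) exp(-2n² t)
  Matching w(x,0) = sin(x) - 3sin(5x) term by term: c_1=1, c_5=-3.
Hence w(x,t) = exp(-2t)sin(x) - 3exp(-50t)sin(5x).
Transform back: u(x,t) = exp(2t)w(x,t).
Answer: u(x, t) = sin(x) - 3exp(-48t)sin(5x)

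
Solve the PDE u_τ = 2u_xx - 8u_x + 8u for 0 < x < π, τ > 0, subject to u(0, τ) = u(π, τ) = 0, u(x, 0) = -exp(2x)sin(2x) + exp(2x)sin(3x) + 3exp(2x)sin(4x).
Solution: Substitute u = exp(2x)w.
Then u_x = exp(2x)(w_x + 2w), u_xx = exp(2x)(w_xx + 4w_x + 4w), u_τ = exp(2x)w_τ; substituting and dividing by exp(2x), the lower-order terms cancel: w_τ = 2w_xx (standard heat equation).
Data for w: w(x,0) = exp(-2x)u(x,0) = -sin(2x) + sin(3x) + 3sin(4x). The boundary conditions carry over: w(0,τ) = w(π,τ) = 0.
Separating variables: w = Σ c_n exp(-2n²τ) sin(nx). From w(x,0) = -sin(2x) + sin(3x) + 3sin(4x): c_2=-1, c_3=1, c_4=3.
So w(x,τ) = -exp(-8τ)sin(2x) + exp(-18τ)sin(3x) + 3exp(-32τ)sin(4x), and u(x,τ) = exp(2x)w(x,τ).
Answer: u(x, τ) = -exp(2x)exp(-8τ)sin(2x) + exp(2x)exp(-18τ)sin(3x) + 3exp(2x)exp(-32τ)sin(4x)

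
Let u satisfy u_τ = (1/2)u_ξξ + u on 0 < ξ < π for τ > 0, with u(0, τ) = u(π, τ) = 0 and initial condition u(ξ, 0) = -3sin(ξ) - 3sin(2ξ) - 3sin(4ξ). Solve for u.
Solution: Substitute u = exp(τ)w.
Then u_τ = exp(τ)(w_τ + w), u_ξξ = exp(τ)w_ξξ; substituting and dividing by exp(τ), the lower-order terms cancel: w_τ = (1/2)w_ξξ (standard heat equation).
Data for w: w(ξ,0) = u(ξ,0) = -3sin(ξ) - 3sin(2ξ) - 3sin(4ξ). The boundary conditions carry over: w(0,τ) = w(π,τ) = 0.
Separating variables: w = Σ c_n exp(-n²τ/2) sin(nξ). From w(ξ,0) = -3sin(ξ) - 3sin(2ξ) - 3sin(4ξ): c_1=-3, c_2=-3, c_4=-3.
So w(ξ,τ) = -3exp(-2τ)sin(2ξ) - 3exp(-8τ)sin(4ξ) - 3exp(-τ/2)sin(ξ), and u(ξ,τ) = exp(τ)w(ξ,τ).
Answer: u(ξ, τ) = -3exp(τ/2)sin(ξ) - 3exp(-τ)sin(2ξ) - 3exp(-7τ)sin(4ξ)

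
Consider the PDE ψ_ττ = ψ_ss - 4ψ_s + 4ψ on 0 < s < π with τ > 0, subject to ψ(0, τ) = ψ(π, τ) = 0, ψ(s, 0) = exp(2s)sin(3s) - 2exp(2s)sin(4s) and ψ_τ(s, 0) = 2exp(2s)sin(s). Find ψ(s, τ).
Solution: Substitute ψ = exp(2s)u.
Then ψ_s = exp(2s)(u_s + 2u), ψ_ss = exp(2s)(u_ss + 4u_s + 4u), ψ_ττ = exp(2s)u_ττ; substituting and dividing by exp(2s), the lower-order terms cancel: u_ττ = u_ss (standard wave equation).
Data for u: u(s,0) = exp(-2s)ψ(s,0) = sin(3s) - 2sin(4s); u_τ(s,0) = exp(-2s)ψ_τ(s,0) = 2sin(s). The boundary conditions carry over: u(0,τ) = u(π,τ) = 0.
Separating variables: u = Σ [A_n cos(ω_n τ) + B_n sin(ω_n τ)] sin(ns), ω_n = n. From ICs (B_n = velocity coefficient / ω_n): A_3=1, A_4=-2, B_1=2.
So u(s,τ) = 2sin(s)sin(τ) + sin(3s)cos(3τ) - 2sin(4s)cos(4τ), and ψ(s,τ) = exp(2s)u(s,τ).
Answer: ψ(s, τ) = 2exp(2s)sin(s)sin(τ) + exp(2s)sin(3s)cos(3τ) - 2exp(2s)sin(4s)cos(4τ)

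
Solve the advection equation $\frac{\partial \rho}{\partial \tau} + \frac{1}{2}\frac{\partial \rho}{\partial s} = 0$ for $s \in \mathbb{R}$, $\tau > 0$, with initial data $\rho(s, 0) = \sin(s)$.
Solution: By characteristics ($ds/d\tau = 1/2$), $\rho(s,\tau) = f(s - \frac{1}{2}\tau)$ with $f = \rho( \cdot , 0)$.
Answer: $\rho(s, \tau) = - \sin(\tau/2 - s)$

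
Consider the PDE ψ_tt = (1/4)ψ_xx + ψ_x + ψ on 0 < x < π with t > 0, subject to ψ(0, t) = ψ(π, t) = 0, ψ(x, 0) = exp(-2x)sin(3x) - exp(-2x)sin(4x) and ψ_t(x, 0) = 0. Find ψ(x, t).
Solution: Substitute ψ = exp(-2x)u.
Then ψ_x = exp(-2x)(u_x - 2u), ψ_xx = exp(-2x)(u_xx - 4u_x + 4u), ψ_tt = exp(-2x)u_tt; substituting and dividing by exp(-2x), the lower-order terms cancel: u_tt = (1/4)u_xx (standard wave equation).
Data for u: u(x,0) = exp(2x)ψ(x,0) = sin(3x) - sin(4x); u_t(x,0) = exp(2x)ψ_t(x,0) = 0. The boundary conditions carry over: u(0,t) = u(π,t) = 0.
Separating variables: u = Σ [A_n cos(ω_n t) + B_n sin(ω_n t)] sin(nx), ω_n = n/2. From ICs: A_3=1, A_4=-1.
So u(x,t) = sin(3x)cos(3t/2) - sin(4x)cos(2t), and ψ(x,t) = exp(-2x)u(x,t).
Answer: ψ(x, t) = exp(-2x)sin(3x)cos(3t/2) - exp(-2x)sin(4x)cos(2t)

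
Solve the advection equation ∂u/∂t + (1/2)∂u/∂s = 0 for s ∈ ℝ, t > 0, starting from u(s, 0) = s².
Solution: By characteristics (ds/dt = 1/2), u(s,t) = f(s - (1/2)t) with f = u(·, 0).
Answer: u(s, t) = s² - st + (1/4)t²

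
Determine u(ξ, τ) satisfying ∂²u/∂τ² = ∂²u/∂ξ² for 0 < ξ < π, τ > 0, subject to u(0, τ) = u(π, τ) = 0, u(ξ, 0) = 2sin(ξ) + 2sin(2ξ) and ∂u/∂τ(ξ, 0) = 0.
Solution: Using separation of variables u = X(ξ)T(τ):
Eigenfunctions: sin(nξ), n = 1, 2, 3, ...
General solution: u(ξ, τ) = Σ [A_n cos(n τ) + B_n sin(n τ)] sin(nξ)
From u(ξ,0) = 2sin(ξ) + 2sin(2ξ): A_1=2, A_2=2. From u_τ(ξ,0) = 0: all B_n = 0.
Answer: u(ξ, τ) = 2sin(ξ)cos(τ) + 2sin(2ξ)cos(2τ)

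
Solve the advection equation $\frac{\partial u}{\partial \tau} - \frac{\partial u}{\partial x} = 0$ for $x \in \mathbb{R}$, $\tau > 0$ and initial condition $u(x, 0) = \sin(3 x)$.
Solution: By method of characteristics (waves move left with speed 1):
Along characteristics $x + \tau =$ const, $u$ is constant, so $u(x,\tau) = f(x + \tau)$ with $f = u( \cdot , 0)$.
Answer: $u(x, \tau) = \sin(3 \tau + 3 x)$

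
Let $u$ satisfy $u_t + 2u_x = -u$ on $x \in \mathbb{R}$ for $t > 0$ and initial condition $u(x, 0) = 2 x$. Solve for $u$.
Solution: Substitute $u = e^{-t}w$, i.e. $w = e^{t}u$.
By the product rule, $u_t = e^{-t}(w_t - w)$, $u_x = e^{-t}w_x$.
Substituting into the PDE and dividing by $e^{-t}$: $w_t - w + 2w_x = -w$.
The lower-order terms cancel, leaving the standard advection equation $w_t + 2w_x = 0$.
Initial data for $w$: $w(x,0) = u(x,0) = 2 x$.
Solve for $w$:
  By method of characteristics (waves move right with speed 2):
  Along characteristics $x - 2t =$ const, $w$ is constant, so $w(x,t) = f(x - 2t)$ with $f = w( \cdot , 0)$.
Hence $w(x,t) = -4 t + 2 x$.
Transform back: $u(x,t) = e^{-t}w(x,t)$.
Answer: $u(x, t) = -4 t e^{-t} + 2 x e^{-t}$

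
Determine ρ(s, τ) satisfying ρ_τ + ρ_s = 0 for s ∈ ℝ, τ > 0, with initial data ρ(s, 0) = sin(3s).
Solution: By method of characteristics (waves move right with speed 1):
Along characteristics s - τ = const, ρ is constant, so ρ(s,τ) = f(s - τ) with f = ρ(·, 0).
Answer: ρ(s, τ) = sin(3s - 3τ)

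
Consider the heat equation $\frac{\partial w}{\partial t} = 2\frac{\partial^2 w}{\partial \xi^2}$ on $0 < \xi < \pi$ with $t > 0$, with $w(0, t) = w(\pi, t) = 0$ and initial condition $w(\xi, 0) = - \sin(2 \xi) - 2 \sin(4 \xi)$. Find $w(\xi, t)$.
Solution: Separating variables: $w = \sum c_n e^{-2n^2t} \sin(n\xi)$. From $w(\xi,0) = - \sin(2 \xi) - 2 \sin(4 \xi)$: $c_2=-1, c_4=-2$.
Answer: $w(\xi, t) = - e^{-8 t} \sin(2 \xi) - 2 e^{-32 t} \sin(4 \xi)$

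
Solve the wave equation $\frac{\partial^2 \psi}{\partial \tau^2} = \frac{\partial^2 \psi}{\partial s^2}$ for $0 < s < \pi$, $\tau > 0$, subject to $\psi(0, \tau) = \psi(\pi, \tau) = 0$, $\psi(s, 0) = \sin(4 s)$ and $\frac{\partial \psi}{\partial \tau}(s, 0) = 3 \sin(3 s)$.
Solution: Using separation of variables $\psi = X(s)T(\tau)$:
Eigenfunctions: $\sin(ns)$, $n = 1, 2, 3, \ldots$
General solution: $\psi(s, \tau) = \sum [A_n \cos(n \tau) + B_n \sin(n \tau)] \sin(ns)$
From $\psi(s,0) = \sin(4 s)$: $A_4=1$. From $\psi_{\tau}(s,0) = 3 \sin(3 s)$, using $\psi_{\tau}(s,0) = \sum \omega_n B_n \sin(ns)$ with $\omega_n = n$: $B_3 = 3/3 = 1$.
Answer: $\psi(s, \tau) = \sin(3 \tau) \sin(3 s) + \sin(4 s) \cos(4 \tau)$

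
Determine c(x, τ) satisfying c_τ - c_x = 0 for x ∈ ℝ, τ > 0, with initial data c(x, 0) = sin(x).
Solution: By characteristics (dx/dτ = -1), c(x,τ) = f(x + τ) with f = c(·, 0).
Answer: c(x, τ) = sin(x + τ)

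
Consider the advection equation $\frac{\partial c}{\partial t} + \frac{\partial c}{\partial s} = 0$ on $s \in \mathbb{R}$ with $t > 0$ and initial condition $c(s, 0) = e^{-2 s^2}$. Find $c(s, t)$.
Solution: By method of characteristics (waves move right with speed 1):
Along characteristics $s - t =$ const, $c$ is constant, so $c(s,t) = f(s - t)$ with $f = c( \cdot , 0)$.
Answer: $c(s, t) = e^{-2 (s - t)^2}$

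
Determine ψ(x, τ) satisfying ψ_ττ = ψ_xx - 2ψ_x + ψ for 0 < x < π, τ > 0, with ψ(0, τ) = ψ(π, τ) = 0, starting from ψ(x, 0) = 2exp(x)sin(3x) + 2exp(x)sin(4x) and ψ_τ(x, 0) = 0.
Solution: Substitute ψ = exp(x)u, i.e. u = exp(-x)ψ.
By the product rule, ψ_x = exp(x)(u_x + u), ψ_xx = exp(x)(u_xx + 2u_x + u), ψ_ττ = exp(x)u_ττ.
Substituting into the PDE and dividing by exp(x): u_ττ = (u_xx + 2u_x + u) - 2(u_x + u) + u.
The lower-order terms cancel, leaving the standard wave equation u_ττ = u_xx.
Initial data for u: u(x,0) = exp(-x)ψ(x,0) = 2sin(3x) + 2sin(4x); u_τ(x,0) = exp(-x)ψ_τ(x,0) = 0. The boundary conditions carry over: u(0,τ) = u(π,τ) = 0.
Solve for u:
  Using separation of variables u = X(x)T(τ):
  Eigenfunctions: sin(nx), n = 1, 2, 3, ...
  General solution: u(x, τ) = Σ [A_n cos(n τ) + B_n sin(n τ)] sin(nx)
  From u(x,0) = 2sin(3x) + 2sin(4x): A_3=2, A_4=2. From u_τ(x,0) = 0: all B_n = 0.
Hence u(x,τ) = 2sin(3x)cos(3τ) + 2sin(4x)cos(4τ).
Transform back: ψ(x,τ) = exp(x)u(x,τ).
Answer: ψ(x, τ) = 2exp(x)sin(3x)cos(3τ) + 2exp(x)sin(4x)cos(4τ)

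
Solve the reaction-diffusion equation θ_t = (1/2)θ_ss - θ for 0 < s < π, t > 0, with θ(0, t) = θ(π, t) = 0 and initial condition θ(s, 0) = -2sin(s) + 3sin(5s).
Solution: Substitute θ = exp(-t)u, i.e. u = exp(t)θ.
By the product rule, θ_t = exp(-t)(u_t - u), θ_ss = exp(-t)u_ss.
Substituting into the PDE and dividing by exp(-t): u_t - u = (1/2)u_ss - u.
The lower-order terms cancel, leaving the standard heat equation u_t = (1/2)u_ss.
Initial data for u: u(s,0) = θ(s,0) = -2sin(s) + 3sin(5s). The boundary conditions carry over: u(0,t) = u(π,t) = 0.
Solve for u:
  Using separation of variables u = X(s)G(t):
  Eigenfunctions: sin(ns), n = 1, 2, 3, ...
  General solution: u(s, t) = Σ c_n sin(ns) exp(-n² t/2)
  Matching u(s,0) = -2sin(s) + 3sin(5s) term by term: c_1=-2, c_5=3.
Hence u(s,t) = -2exp(-t/2)sin(s) + 3exp(-25t/2)sin(5s).
Transform back: θ(s,t) = exp(-t)u(s,t).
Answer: θ(s, t) = -2exp(-3t/2)sin(s) + 3exp(-27t/2)sin(5s)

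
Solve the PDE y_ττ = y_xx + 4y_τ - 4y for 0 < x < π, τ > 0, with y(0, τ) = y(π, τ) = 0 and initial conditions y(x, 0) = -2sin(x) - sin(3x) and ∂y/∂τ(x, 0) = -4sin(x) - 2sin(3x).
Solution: Substitute y = exp(2τ)u, i.e. u = exp(-2τ)y.
By the product rule, y_τ = exp(2τ)(u_τ + 2u), y_ττ = exp(2τ)(u_ττ + 4u_τ + 4u), y_xx = exp(2τ)u_xx.
Substituting into the PDE and dividing by exp(2τ): u_ττ + 4u_τ + 4u = u_xx + 4(u_τ + 2u) - 4u.
The lower-order terms cancel, leaving the standard wave equation u_ττ = u_xx.
Initial data for u: u(x,0) = y(x,0) = -2sin(x) - sin(3x); u_τ(x,0) = y_τ(x,0) - 2y(x,0) = 0. The boundary conditions carry over: u(0,τ) = u(π,τ) = 0.
Solve for u:
  Using separation of variables u = X(x)T(τ):
  Eigenfunctions: sin(nx), n = 1, 2, 3, ...
  General solution: u(x, τ) = Σ [A_n cos(n τ) + B_n sin(n τ)] sin(nx)
  From u(x,0) = -2sin(x) - sin(3x): A_1=-2, A_3=-1. From u_τ(x,0) = 0: all B_n = 0.
Hence u(x,τ) = -2sin(x)cos(τ) - sin(3x)cos(3τ).
Transform back: y(x,τ) = exp(2τ)u(x,τ).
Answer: y(x, τ) = -2exp(2τ)sin(x)cos(τ) - exp(2τ)sin(3x)cos(3τ)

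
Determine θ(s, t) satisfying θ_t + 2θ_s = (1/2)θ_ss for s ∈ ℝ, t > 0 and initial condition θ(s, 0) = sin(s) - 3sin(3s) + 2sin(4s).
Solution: Moving frame: η = s - 2t, σ = t, θ = u(η,σ), so θ_t = u_σ - 2u_η and θ_ss = u_ηη.
Hence θ_t + 2θ_s = u_σ and the PDE becomes the heat equation u_σ = (1/2)u_ηη on η ∈ ℝ.
Initial data: u(η,0) = θ(η,0) = sin(η) - 3sin(3η) + 2sin(4η). Each mode sin(nη) decays as exp(-n²σ/2) on ℝ, so u(η,σ) = Σ c_n exp(-n²σ/2) sin(nη) with c_1=1, c_3=-3, c_4=2: u(η,σ) = 2exp(-8σ)sin(4η) + exp(-σ/2)sin(η) - 3exp(-9σ/2)sin(3η).
Substituting back: θ(s,t) = u(s - 2t, t).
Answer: θ(s, t) = 2exp(-8t)sin(4s - 8t) + exp(-t/2)sin(s - 2t) - 3exp(-9t/2)sin(3s - 6t)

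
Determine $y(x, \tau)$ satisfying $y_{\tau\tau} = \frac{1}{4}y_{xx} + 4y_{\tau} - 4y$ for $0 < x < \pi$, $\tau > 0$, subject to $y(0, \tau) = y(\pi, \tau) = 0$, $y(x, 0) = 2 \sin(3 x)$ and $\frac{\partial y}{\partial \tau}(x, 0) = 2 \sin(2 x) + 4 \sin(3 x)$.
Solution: Substitute $y = e^{2\tau}u$, i.e. $u = e^{-2\tau}y$.
By the product rule, $y_{\tau} = e^{2\tau}(u_{\tau} + 2u)$, $y_{\tau\tau} = e^{2\tau}(u_{\tau\tau} + 4u_{\tau} + 4u)$, $y_{xx} = e^{2\tau}u_{xx}$.
Substituting into the PDE and dividing by $e^{2\tau}$: $u_{\tau\tau} + 4u_{\tau} + 4u = \frac{1}{4}u_{xx} + 4(u_{\tau} + 2u) - 4u$.
The lower-order terms cancel, leaving the standard wave equation $u_{\tau\tau} = \frac{1}{4}u_{xx}$.
Initial data for $u$: $u(x,0) = y(x,0) = 2 \sin(3 x)$; $u_{\tau}(x,0) = y_{\tau}(x,0) - 2y(x,0) = 2 \sin(2 x)$. The boundary conditions carry over: $u(0,\tau) = u(\pi,\tau) = 0$.
Solve for $u$:
  Using separation of variables $u = X(x)T(\tau)$:
  Eigenfunctions: $\sin(nx)$, $n = 1, 2, 3, \ldots$
  General solution: $u(x, \tau) = \sum [A_n \cos(n \tau/2) + B_n \sin(n \tau/2)] \sin(nx)$
  From $u(x,0) = 2 \sin(3 x)$: $A_3=2$. From $u_{\tau}(x,0) = 2 \sin(2 x)$, using $u_{\tau}(x,0) = \sum \omega_n B_n \sin(nx)$ with $\omega_n = n/2$: $B_2 = 2/1 = 2$.
Hence $u(x,\tau) = 2 \sin(2 x) \sin(\tau) + 2 \sin(3 x) \cos(3 \tau/2)$.
Transform back: $y(x,\tau) = e^{2\tau}u(x,\tau)$.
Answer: $y(x, \tau) = 2 e^{2 \tau} \sin(\tau) \sin(2 x) + 2 e^{2 \tau} \sin(3 x) \cos(3 \tau/2)$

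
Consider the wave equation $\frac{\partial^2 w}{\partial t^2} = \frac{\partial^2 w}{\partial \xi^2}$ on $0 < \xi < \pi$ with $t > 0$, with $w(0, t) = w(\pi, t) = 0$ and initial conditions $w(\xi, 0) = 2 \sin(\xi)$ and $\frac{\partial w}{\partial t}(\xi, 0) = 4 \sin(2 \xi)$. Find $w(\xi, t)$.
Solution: Separating variables: $w = \sum [A_n \cos(\omega_n t) + B_n \sin(\omega_n t)] \sin(n\xi)$, $\omega_n = n$. From ICs ($B_n$ = velocity coefficient / $\omega_n$): $A_1=2, B_2=2$.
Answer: $w(\xi, t) = 2 \sin(\xi) \cos(t) + 2 \sin(2 \xi) \sin(2 t)$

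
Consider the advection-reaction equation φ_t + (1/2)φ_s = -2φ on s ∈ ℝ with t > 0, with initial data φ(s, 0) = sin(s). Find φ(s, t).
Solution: Substitute φ = exp(-2t)u, i.e. u = exp(2t)φ.
By the product rule, φ_t = exp(-2t)(u_t - 2u), φ_s = exp(-2t)u_s.
Substituting into the PDE and dividing by exp(-2t): u_t - 2u + (1/2)u_s = -2u.
The lower-order terms cancel, leaving the standard advection equation u_t + (1/2)u_s = 0.
Initial data for u: u(s,0) = φ(s,0) = sin(s).
Solve for u:
  By method of characteristics (waves move right with speed 1/2):
  Along characteristics s - (1/2)t = const, u is constant, so u(s,t) = f(s - (1/2)t) with f = u(·, 0).
Hence u(s,t) = sin(s - t/2).
Transform back: φ(s,t) = exp(-2t)u(s,t).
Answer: φ(s, t) = exp(-2t)sin(s - t/2)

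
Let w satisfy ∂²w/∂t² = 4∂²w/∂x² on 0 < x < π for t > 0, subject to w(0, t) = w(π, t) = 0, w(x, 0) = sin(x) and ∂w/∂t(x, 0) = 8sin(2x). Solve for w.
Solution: Separating variables: w = Σ [A_n cos(ω_n t) + B_n sin(ω_n t)] sin(nx), ω_n = 2n. From ICs (B_n = velocity coefficient / ω_n): A_1=1, B_2=2.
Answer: w(x, t) = 2sin(4t)sin(2x) + sin(x)cos(2t)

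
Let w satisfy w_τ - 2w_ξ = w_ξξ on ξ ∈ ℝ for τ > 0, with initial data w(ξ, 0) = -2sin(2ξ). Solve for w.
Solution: Moving frame: η = ξ + 2τ, σ = τ, w = u(η,σ), so w_τ = u_σ + 2u_η and w_ξξ = u_ηη.
Hence w_τ - 2w_ξ = u_σ and the PDE becomes the heat equation u_σ = u_ηη on η ∈ ℝ.
Initial data: u(η,0) = w(η,0) = -2sin(2η). Each mode sin(nη) decays as exp(-n²σ) on ℝ, so u(η,σ) = Σ c_n exp(-n²σ) sin(nη) with c_2=-2: u(η,σ) = -2exp(-4σ)sin(2η).
Substituting back: w(ξ,τ) = u(ξ + 2τ, τ).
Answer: w(ξ, τ) = -2exp(-4τ)sin(2ξ + 4τ)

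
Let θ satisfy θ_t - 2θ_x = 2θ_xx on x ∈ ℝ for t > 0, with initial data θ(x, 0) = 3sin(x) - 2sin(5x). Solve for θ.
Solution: Moving frame: η = x + 2t, σ = t, θ = u(η,σ), so θ_t = u_σ + 2u_η and θ_xx = u_ηη.
Hence θ_t - 2θ_x = u_σ and the PDE becomes the heat equation u_σ = 2u_ηη on η ∈ ℝ.
Initial data: u(η,0) = θ(η,0) = 3sin(η) - 2sin(5η). Each mode sin(nη) decays as exp(-2n²σ) on ℝ, so u(η,σ) = Σ c_n exp(-2n²σ) sin(nη) with c_1=3, c_5=-2: u(η,σ) = 3exp(-2σ)sin(η) - 2exp(-50σ)sin(5η).
Substituting back: θ(x,t) = u(x + 2t, t).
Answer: θ(x, t) = 3exp(-2t)sin(2t + x) - 2exp(-50t)sin(10t + 5x)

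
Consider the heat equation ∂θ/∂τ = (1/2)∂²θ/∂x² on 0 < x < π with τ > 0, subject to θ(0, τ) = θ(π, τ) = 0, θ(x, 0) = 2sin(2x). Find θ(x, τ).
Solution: Separating variables: θ = Σ c_n exp(-n²τ/2) sin(nx). From θ(x,0) = 2sin(2x): c_2=2.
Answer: θ(x, τ) = 2exp(-2τ)sin(2x)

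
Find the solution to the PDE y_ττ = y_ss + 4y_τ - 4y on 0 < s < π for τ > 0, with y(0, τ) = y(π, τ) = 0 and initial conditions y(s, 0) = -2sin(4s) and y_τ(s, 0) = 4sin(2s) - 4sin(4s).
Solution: Substitute y = exp(2τ)u.
Then y_τ = exp(2τ)(u_τ + 2u), y_ττ = exp(2τ)(u_ττ + 4u_τ + 4u), y_ss = exp(2τ)u_ss; substituting and dividing by exp(2τ), the lower-order terms cancel: u_ττ = u_ss (standard wave equation).
Data for u: u(s,0) = y(s,0) = -2sin(4s); u_τ(s,0) = y_τ(s,0) - 2y(s,0) = 4sin(2s). The boundary conditions carry over: u(0,τ) = u(π,τ) = 0.
Separating variables: u = Σ [A_n cos(ω_n τ) + B_n sin(ω_n τ)] sin(ns), ω_n = n. From ICs (B_n = velocity coefficient / ω_n): A_4=-2, B_2=2.
So u(s,τ) = 2sin(2s)sin(2τ) - 2sin(4s)cos(4τ), and y(s,τ) = exp(2τ)u(s,τ).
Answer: y(s, τ) = 2exp(2τ)sin(2s)sin(2τ) - 2exp(2τ)sin(4s)cos(4τ)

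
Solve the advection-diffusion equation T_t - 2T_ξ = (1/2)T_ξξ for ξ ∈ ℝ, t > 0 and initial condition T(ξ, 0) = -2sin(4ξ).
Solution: Change to a moving frame: let η = ξ + 2t, σ = t and write T(ξ,t) = u(η,σ).
By the chain rule T_t = u_σ + 2u_η, T_ξ = u_η, T_ξξ = u_ηη.
Then T_t - 2T_ξ = u_σ: the advection term cancels and the PDE becomes the heat equation u_σ = (1/2)u_ηη on η ∈ ℝ.
Initial data: u(η,0) = T(η,0) = -2sin(4η).
On η ∈ ℝ each mode satisfies (sin(nη))″ = -n² sin(nη), so exp(-n²σ/2) sin(nη) solves the heat equation; by superposition u(η,σ) = Σ c_n exp(-n²σ/2) sin(nη).
Reading off the coefficients: c_4=-2, so u(η,σ) = -2exp(-8σ)sin(4η).
Substituting back η = ξ + 2t, σ = t: T(ξ,t) = u(ξ + 2t, t).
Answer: T(ξ, t) = -2exp(-8t)sin(8t + 4ξ)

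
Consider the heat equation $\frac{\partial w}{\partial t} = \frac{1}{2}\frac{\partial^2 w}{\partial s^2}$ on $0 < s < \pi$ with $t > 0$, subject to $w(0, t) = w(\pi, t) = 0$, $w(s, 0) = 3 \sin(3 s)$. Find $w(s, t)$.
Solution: Using separation of variables $w = X(s)T(t)$:
Eigenfunctions: $\sin(ns)$, $n = 1, 2, 3, \ldots$
General solution: $w(s, t) = \sum c_n \sin(ns) e^{-n^2 t/2}$
Matching $w(s,0) = 3 \sin(3 s)$ term by term: $c_3=3$.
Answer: $w(s, t) = 3 e^{-9 t/2} \sin(3 s)$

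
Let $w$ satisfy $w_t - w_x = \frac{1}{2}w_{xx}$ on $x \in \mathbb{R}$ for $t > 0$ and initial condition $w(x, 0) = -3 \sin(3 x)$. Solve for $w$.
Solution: Moving frame: $\eta = x + t$, $\sigma = t$, $w = u(\eta,\sigma)$, so $w_t = u_{\sigma} + u_{\eta}$ and $w_{xx} = u_{\eta\eta}$.
Hence $w_t - w_x = u_{\sigma}$ and the PDE becomes the heat equation $u_{\sigma} = \frac{1}{2}u_{\eta\eta}$ on $\eta \in \mathbb{R}$.
Initial data: $u(\eta,0) = w(\eta,0) = -3 \sin(3 \eta)$. Each mode $\sin(n\eta)$ decays as $e^{-n^2\sigma/2}$ on $\mathbb{R}$, so $u(\eta,\sigma) = \sum c_n e^{-n^2\sigma/2} \sin(n\eta)$ with $c_3=-3$: $u(\eta,\sigma) = -3 e^{-9 \sigma/2} \sin(3 \eta)$.
Substituting back: $w(x,t) = u(x + t, t)$.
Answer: $w(x, t) = -3 e^{-9 t/2} \sin(3 t + 3 x)$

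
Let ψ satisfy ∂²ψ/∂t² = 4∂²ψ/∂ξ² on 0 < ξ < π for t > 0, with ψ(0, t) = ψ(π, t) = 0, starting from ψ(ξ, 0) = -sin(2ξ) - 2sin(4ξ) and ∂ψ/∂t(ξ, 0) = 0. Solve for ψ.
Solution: Using separation of variables ψ = X(ξ)T(t):
Eigenfunctions: sin(nξ), n = 1, 2, 3, ...
General solution: ψ(ξ, t) = Σ [A_n cos(2n t) + B_n sin(2n t)] sin(nξ)
From ψ(ξ,0) = -sin(2ξ) - 2sin(4ξ): A_2=-1, A_4=-2. From ψ_t(ξ,0) = 0: all B_n = 0.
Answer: ψ(ξ, t) = -sin(2ξ)cos(4t) - 2sin(4ξ)cos(8t)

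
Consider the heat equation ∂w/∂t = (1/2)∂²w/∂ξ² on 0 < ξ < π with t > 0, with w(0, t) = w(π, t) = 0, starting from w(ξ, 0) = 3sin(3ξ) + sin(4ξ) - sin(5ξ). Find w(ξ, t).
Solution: Using separation of variables w = X(ξ)T(t):
Eigenfunctions: sin(nξ), n = 1, 2, 3, ...
General solution: w(ξ, t) = Σ c_n sin(nξ) exp(-n² t/2)
Matching w(ξ,0) = 3sin(3ξ) + sin(4ξ) - sin(5ξ) term by term: c_3=3, c_4=1, c_5=-1.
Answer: w(ξ, t) = exp(-8t)sin(4ξ) + 3exp(-9t/2)sin(3ξ) - exp(-25t/2)sin(5ξ)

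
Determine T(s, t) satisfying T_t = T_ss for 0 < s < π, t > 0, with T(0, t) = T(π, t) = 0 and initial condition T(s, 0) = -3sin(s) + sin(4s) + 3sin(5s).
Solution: Using separation of variables T = X(s)G(t):
Eigenfunctions: sin(ns), n = 1, 2, 3, ...
General solution: T(s, t) = Σ c_n sin(ns) exp(-n² t)
Matching T(s,0) = -3sin(s) + sin(4s) + 3sin(5s) term by term: c_1=-3, c_4=1, c_5=3.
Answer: T(s, t) = -3exp(-t)sin(s) + exp(-16t)sin(4s) + 3exp(-25t)sin(5s)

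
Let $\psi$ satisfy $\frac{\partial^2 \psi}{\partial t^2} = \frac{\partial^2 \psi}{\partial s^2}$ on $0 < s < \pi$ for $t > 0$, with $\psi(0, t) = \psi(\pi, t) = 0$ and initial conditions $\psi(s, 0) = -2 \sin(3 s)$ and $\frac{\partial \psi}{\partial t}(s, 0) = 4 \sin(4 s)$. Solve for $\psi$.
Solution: Using separation of variables $\psi = X(s)T(t)$:
Eigenfunctions: $\sin(ns)$, $n = 1, 2, 3, \ldots$
General solution: $\psi(s, t) = \sum [A_n \cos(n t) + B_n \sin(n t)] \sin(ns)$
From $\psi(s,0) = -2 \sin(3 s)$: $A_3=-2$. From $\psi_t(s,0) = 4 \sin(4 s)$, using $\psi_t(s,0) = \sum \omega_n B_n \sin(ns)$ with $\omega_n = n$: $B_4 = 4/4 = 1$.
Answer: $\psi(s, t) = -2 \sin(3 s) \cos(3 t) + \sin(4 s) \sin(4 t)$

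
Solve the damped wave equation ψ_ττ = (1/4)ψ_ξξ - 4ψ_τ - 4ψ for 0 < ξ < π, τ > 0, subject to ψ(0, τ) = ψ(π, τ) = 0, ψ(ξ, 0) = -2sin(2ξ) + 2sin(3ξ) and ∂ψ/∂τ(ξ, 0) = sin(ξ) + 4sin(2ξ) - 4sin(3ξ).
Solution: Substitute ψ = exp(-2τ)u.
Then ψ_τ = exp(-2τ)(u_τ - 2u), ψ_ττ = exp(-2τ)(u_ττ - 4u_τ + 4u), ψ_ξξ = exp(-2τ)u_ξξ; substituting and dividing by exp(-2τ), the lower-order terms cancel: u_ττ = (1/4)u_ξξ (standard wave equation).
Data for u: u(ξ,0) = ψ(ξ,0) = -2sin(2ξ) + 2sin(3ξ); u_τ(ξ,0) = ψ_τ(ξ,0) + 2ψ(ξ,0) = sin(ξ). The boundary conditions carry over: u(0,τ) = u(π,τ) = 0.
Separating variables: u = Σ [A_n cos(ω_n τ) + B_n sin(ω_n τ)] sin(nξ), ω_n = n/2. From ICs (B_n = velocity coefficient / ω_n): A_2=-2, A_3=2, B_1=2.
So u(ξ,τ) = 2sin(ξ)sin(τ/2) - 2sin(2ξ)cos(τ) + 2sin(3ξ)cos(3τ/2), and ψ(ξ,τ) = exp(-2τ)u(ξ,τ).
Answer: ψ(ξ, τ) = 2exp(-2τ)sin(ξ)sin(τ/2) - 2exp(-2τ)sin(2ξ)cos(τ) + 2exp(-2τ)sin(3ξ)cos(3τ/2)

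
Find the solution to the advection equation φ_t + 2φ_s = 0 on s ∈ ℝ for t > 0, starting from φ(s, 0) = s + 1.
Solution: By characteristics (ds/dt = 2), φ(s,t) = f(s - 2t) with f = φ(·, 0).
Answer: φ(s, t) = s - 2t + 1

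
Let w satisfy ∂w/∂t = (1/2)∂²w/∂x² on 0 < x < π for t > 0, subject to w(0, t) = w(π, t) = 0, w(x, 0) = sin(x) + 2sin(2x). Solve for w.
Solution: Using separation of variables w = X(x)T(t):
Eigenfunctions: sin(nx), n = 1, 2, 3, ...
General solution: w(x, t) = Σ c_n sin(nx) exp(-n² t/2)
Matching w(x,0) = sin(x) + 2sin(2x) term by term: c_1=1, c_2=2.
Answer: w(x, t) = 2exp(-2t)sin(2x) + exp(-t/2)sin(x)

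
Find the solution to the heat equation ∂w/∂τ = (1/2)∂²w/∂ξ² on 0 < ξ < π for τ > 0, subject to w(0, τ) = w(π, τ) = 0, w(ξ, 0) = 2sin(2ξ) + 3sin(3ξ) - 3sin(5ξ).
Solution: Separating variables: w = Σ c_n exp(-n²τ/2) sin(nξ). From w(ξ,0) = 2sin(2ξ) + 3sin(3ξ) - 3sin(5ξ): c_2=2, c_3=3, c_5=-3.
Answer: w(ξ, τ) = 2exp(-2τ)sin(2ξ) + 3exp(-9τ/2)sin(3ξ) - 3exp(-25τ/2)sin(5ξ)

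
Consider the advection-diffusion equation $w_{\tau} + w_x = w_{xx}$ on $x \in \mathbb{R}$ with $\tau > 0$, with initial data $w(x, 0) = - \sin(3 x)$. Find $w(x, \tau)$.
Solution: Moving frame: $\eta = x - \tau$, $\sigma = \tau$, $w = u(\eta,\sigma)$, so $w_{\tau} = u_{\sigma} - u_{\eta}$ and $w_{xx} = u_{\eta\eta}$.
Hence $w_{\tau} + w_x = u_{\sigma}$ and the PDE becomes the heat equation $u_{\sigma} = u_{\eta\eta}$ on $\eta \in \mathbb{R}$.
Initial data: $u(\eta,0) = w(\eta,0) = - \sin(3 \eta)$. Each mode $\sin(n\eta)$ decays as $e^{-n^2\sigma}$ on $\mathbb{R}$, so $u(\eta,\sigma) = \sum c_n e^{-n^2\sigma} \sin(n\eta)$ with $c_3=-1$: $u(\eta,\sigma) = - e^{-9 \sigma} \sin(3 \eta)$.
Substituting back: $w(x,\tau) = u(x - \tau, \tau)$.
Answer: $w(x, \tau) = e^{-9 \tau} \sin(3 \tau - 3 x)$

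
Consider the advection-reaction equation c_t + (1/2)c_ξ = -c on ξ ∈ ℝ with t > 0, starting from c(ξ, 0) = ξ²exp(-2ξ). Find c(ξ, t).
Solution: Substitute c = exp(-2ξ)u, i.e. u = exp(2ξ)c.
By the product rule, c_ξ = exp(-2ξ)(u_ξ - 2u), c_t = exp(-2ξ)u_t.
Substituting into the PDE and dividing by exp(-2ξ): u_t + (1/2)(u_ξ - 2u) = -u.
The lower-order terms cancel, leaving the standard advection equation u_t + (1/2)u_ξ = 0.
Initial data for u: u(ξ,0) = exp(2ξ)c(ξ,0) = ξ².
Solve for u:
  By method of characteristics (waves move right with speed 1/2):
  Along characteristics ξ - (1/2)t = const, u is constant, so u(ξ,t) = f(ξ - (1/2)t) with f = u(·, 0).
Hence u(ξ,t) = (1/4)t² - tξ + ξ².
Transform back: c(ξ,t) = exp(-2ξ)u(ξ,t).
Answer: c(ξ, t) = (1/4)t²exp(-2ξ) - tξexp(-2ξ) + ξ²exp(-2ξ)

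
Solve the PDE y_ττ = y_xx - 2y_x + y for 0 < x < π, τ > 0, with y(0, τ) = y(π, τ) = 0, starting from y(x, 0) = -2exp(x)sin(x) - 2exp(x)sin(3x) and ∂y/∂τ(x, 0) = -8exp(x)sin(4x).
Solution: Substitute y = exp(x)u.
Then y_x = exp(x)(u_x + u), y_xx = exp(x)(u_xx + 2u_x + u), y_ττ = exp(x)u_ττ; substituting and dividing by exp(x), the lower-order terms cancel: u_ττ = u_xx (standard wave equation).
Data for u: u(x,0) = exp(-x)y(x,0) = -2sin(x) - 2sin(3x); u_τ(x,0) = exp(-x)y_τ(x,0) = -8sin(4x). The boundary conditions carry over: u(0,τ) = u(π,τ) = 0.
Separating variables: u = Σ [A_n cos(ω_n τ) + B_n sin(ω_n τ)] sin(nx), ω_n = n. From ICs (B_n = velocity coefficient / ω_n): A_1=-2, A_3=-2, B_4=-2.
So u(x,τ) = -2sin(x)cos(τ) - 2sin(3x)cos(3τ) - 2sin(4x)sin(4τ), and y(x,τ) = exp(x)u(x,τ).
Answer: y(x, τ) = -2exp(x)sin(x)cos(τ) - 2exp(x)sin(3x)cos(3τ) - 2exp(x)sin(4x)sin(4τ)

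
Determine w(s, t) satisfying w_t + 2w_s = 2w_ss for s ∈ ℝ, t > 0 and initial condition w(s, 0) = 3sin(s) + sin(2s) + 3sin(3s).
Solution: Change to a moving frame: let η = s - 2t, σ = t and write w(s,t) = u(η,σ).
By the chain rule w_t = u_σ - 2u_η, w_s = u_η, w_ss = u_ηη.
Then w_t + 2w_s = u_σ: the advection term cancels and the PDE becomes the heat equation u_σ = 2u_ηη on η ∈ ℝ.
Initial data: u(η,0) = w(η,0) = 3sin(η) + sin(2η) + 3sin(3η).
On η ∈ ℝ each mode satisfies (sin(nη))″ = -n² sin(nη), so exp(-2n²σ) sin(nη) solves the heat equation; by superposition u(η,σ) = Σ c_n exp(-2n²σ) sin(nη).
Reading off the coefficients: c_1=3, c_2=1, c_3=3, so u(η,σ) = 3exp(-2σ)sin(η) + exp(-8σ)sin(2η) + 3exp(-18σ)sin(3η).
Substituting back η = s - 2t, σ = t: w(s,t) = u(s - 2t, t).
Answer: w(s, t) = 3exp(-2t)sin(s - 2t) + exp(-8t)sin(2s - 4t) + 3exp(-18t)sin(3s - 6t)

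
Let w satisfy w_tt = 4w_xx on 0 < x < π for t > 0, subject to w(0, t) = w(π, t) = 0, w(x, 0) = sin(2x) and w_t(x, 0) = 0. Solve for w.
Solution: Separating variables: w = Σ [A_n cos(ω_n t) + B_n sin(ω_n t)] sin(nx), ω_n = 2n. From ICs: A_2=1.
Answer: w(x, t) = sin(2x)cos(4t)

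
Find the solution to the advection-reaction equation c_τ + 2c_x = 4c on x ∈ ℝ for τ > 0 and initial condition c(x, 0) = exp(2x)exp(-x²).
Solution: Substitute c = exp(2x)u.
Then c_x = exp(2x)(u_x + 2u), c_τ = exp(2x)u_τ; substituting and dividing by exp(2x), the lower-order terms cancel: u_τ + 2u_x = 0 (standard advection equation).
Data for u: u(x,0) = exp(-2x)c(x,0) = exp(-x²).
By characteristics (dx/dτ = 2), u(x,τ) = f(x - 2τ) with f = u(·, 0).
So u(x,τ) = exp(-(x - 2τ)²), and c(x,τ) = exp(2x)u(x,τ).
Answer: c(x, τ) = exp(2x)exp(-(x - 2τ)²)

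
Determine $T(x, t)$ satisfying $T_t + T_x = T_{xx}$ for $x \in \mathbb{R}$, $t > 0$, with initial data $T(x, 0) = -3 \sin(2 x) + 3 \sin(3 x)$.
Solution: Moving frame: $\eta = x - t$, $\sigma = t$, $T = u(\eta,\sigma)$, so $T_t = u_{\sigma} - u_{\eta}$ and $T_{xx} = u_{\eta\eta}$.
Hence $T_t + T_x = u_{\sigma}$ and the PDE becomes the heat equation $u_{\sigma} = u_{\eta\eta}$ on $\eta \in \mathbb{R}$.
Initial data: $u(\eta,0) = T(\eta,0) = -3 \sin(2 \eta) + 3 \sin(3 \eta)$. Each mode $\sin(n\eta)$ decays as $e^{-n^2\sigma}$ on $\mathbb{R}$, so $u(\eta,\sigma) = \sum c_n e^{-n^2\sigma} \sin(n\eta)$ with $c_2=-3, c_3=3$: $u(\eta,\sigma) = -3 e^{-4 \sigma} \sin(2 \eta) + 3 e^{-9 \sigma} \sin(3 \eta)$.
Substituting back: $T(x,t) = u(x - t, t)$.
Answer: $T(x, t) = 3 e^{-4 t} \sin(2 t - 2 x) - 3 e^{-9 t} \sin(3 t - 3 x)$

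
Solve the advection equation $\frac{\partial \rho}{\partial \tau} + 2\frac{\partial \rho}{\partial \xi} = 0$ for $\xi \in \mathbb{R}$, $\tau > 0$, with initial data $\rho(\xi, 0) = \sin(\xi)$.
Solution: By characteristics ($d\xi/d\tau = 2$), $\rho(\xi,\tau) = f(\xi - 2\tau)$ with $f = \rho( \cdot , 0)$.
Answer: $\rho(\xi, \tau) = - \sin(2 \tau - \xi)$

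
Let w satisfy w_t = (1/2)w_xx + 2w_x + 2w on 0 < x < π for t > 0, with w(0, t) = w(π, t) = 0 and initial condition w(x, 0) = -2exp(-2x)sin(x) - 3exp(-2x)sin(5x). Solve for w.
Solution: Substitute w = exp(-2x)u.
Then w_x = exp(-2x)(u_x - 2u), w_xx = exp(-2x)(u_xx - 4u_x + 4u), w_t = exp(-2x)u_t; substituting and dividing by exp(-2x), the lower-order terms cancel: u_t = (1/2)u_xx (standard heat equation).
Data for u: u(x,0) = exp(2x)w(x,0) = -2sin(x) - 3sin(5x). The boundary conditions carry over: u(0,t) = u(π,t) = 0.
Separating variables: u = Σ c_n exp(-n²t/2) sin(nx). From u(x,0) = -2sin(x) - 3sin(5x): c_1=-2, c_5=-3.
So u(x,t) = -2exp(-t/2)sin(x) - 3exp(-25t/2)sin(5x), and w(x,t) = exp(-2x)u(x,t).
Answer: w(x, t) = -2exp(-t/2)exp(-2x)sin(x) - 3exp(-25t/2)exp(-2x)sin(5x)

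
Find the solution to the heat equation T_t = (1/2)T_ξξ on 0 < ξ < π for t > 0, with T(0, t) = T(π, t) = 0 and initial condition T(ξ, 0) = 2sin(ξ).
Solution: Separating variables: T = Σ c_n exp(-n²t/2) sin(nξ). From T(ξ,0) = 2sin(ξ): c_1=2.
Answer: T(ξ, t) = 2exp(-t/2)sin(ξ)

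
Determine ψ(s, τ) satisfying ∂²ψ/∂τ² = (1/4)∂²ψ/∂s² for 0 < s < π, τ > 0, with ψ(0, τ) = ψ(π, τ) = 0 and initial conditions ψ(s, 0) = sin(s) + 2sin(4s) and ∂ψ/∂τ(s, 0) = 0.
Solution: Using separation of variables ψ = X(s)T(τ):
Eigenfunctions: sin(ns), n = 1, 2, 3, ...
General solution: ψ(s, τ) = Σ [A_n cos(n τ/2) + B_n sin(n τ/2)] sin(ns)
From ψ(s,0) = sin(s) + 2sin(4s): A_1=1, A_4=2. From ψ_τ(s,0) = 0: all B_n = 0.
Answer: ψ(s, τ) = sin(s)cos(τ/2) + 2sin(4s)cos(2τ)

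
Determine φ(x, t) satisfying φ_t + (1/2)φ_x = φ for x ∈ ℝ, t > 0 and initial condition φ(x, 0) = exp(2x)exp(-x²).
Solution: Substitute φ = exp(2x)u, i.e. u = exp(-2x)φ.
By the product rule, φ_x = exp(2x)(u_x + 2u), φ_t = exp(2x)u_t.
Substituting into the PDE and dividing by exp(2x): u_t + (1/2)(u_x + 2u) = u.
The lower-order terms cancel, leaving the standard advection equation u_t + (1/2)u_x = 0.
Initial data for u: u(x,0) = exp(-2x)φ(x,0) = exp(-x²).
Solve for u:
  By method of characteristics (waves move right with speed 1/2):
  Along characteristics x - (1/2)t = const, u is constant, so u(x,t) = f(x - (1/2)t) with f = u(·, 0).
Hence u(x,t) = exp(-(-t/2 + x)²).
Transform back: φ(x,t) = exp(2x)u(x,t).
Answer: φ(x, t) = exp(2x)exp(-(-t/2 + x)²)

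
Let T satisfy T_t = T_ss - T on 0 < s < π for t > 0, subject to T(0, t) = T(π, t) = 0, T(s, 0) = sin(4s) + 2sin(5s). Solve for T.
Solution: Substitute T = exp(-t)u, i.e. u = exp(t)T.
By the product rule, T_t = exp(-t)(u_t - u), T_ss = exp(-t)u_ss.
Substituting into the PDE and dividing by exp(-t): u_t - u = u_ss - u.
The lower-order terms cancel, leaving the standard heat equation u_t = u_ss.
Initial data for u: u(s,0) = T(s,0) = sin(4s) + 2sin(5s). The boundary conditions carry over: u(0,t) = u(π,t) = 0.
Solve for u:
  Using separation of variables u = X(s)G(t):
  Eigenfunctions: sin(ns), n = 1, 2, 3, ...
  General solution: u(s, t) = Σ c_n sin(ns) exp(-n² t)
  Matching u(s,0) = sin(4s) + 2sin(5s) term by term: c_4=1, c_5=2.
Hence u(s,t) = exp(-16t)sin(4s) + 2exp(-25t)sin(5s).
Transform back: T(s,t) = exp(-t)u(s,t).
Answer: T(s, t) = exp(-17t)sin(4s) + 2exp(-26t)sin(5s)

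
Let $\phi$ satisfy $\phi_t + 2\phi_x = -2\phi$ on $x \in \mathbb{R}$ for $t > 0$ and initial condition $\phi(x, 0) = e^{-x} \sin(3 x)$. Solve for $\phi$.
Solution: Substitute $\phi = e^{-x}u$.
Then $\phi_x = e^{-x}(u_x - u)$, $\phi_t = e^{-x}u_t$; substituting and dividing by $e^{-x}$, the lower-order terms cancel: $u_t + 2u_x = 0$ (standard advection equation).
Data for $u$: $u(x,0) = e^{x}\phi(x,0) = \sin(3 x)$.
By characteristics ($dx/dt = 2$), $u(x,t) = f(x - 2t)$ with $f = u( \cdot , 0)$.
So $u(x,t) = - \sin(6 t - 3 x)$, and $\phi(x,t) = e^{-x}u(x,t)$.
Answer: $\phi(x, t) = - e^{-x} \sin(6 t - 3 x)$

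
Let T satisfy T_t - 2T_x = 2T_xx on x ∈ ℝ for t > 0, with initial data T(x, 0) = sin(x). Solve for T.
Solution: Change to a moving frame: let η = x + 2t, σ = t and write T(x,t) = u(η,σ).
By the chain rule T_t = u_σ + 2u_η, T_x = u_η, T_xx = u_ηη.
Then T_t - 2T_x = u_σ: the advection term cancels and the PDE becomes the heat equation u_σ = 2u_ηη on η ∈ ℝ.
Initial data: u(η,0) = T(η,0) = sin(η).
On η ∈ ℝ each mode satisfies (sin(nη))″ = -n² sin(nη), so exp(-2n²σ) sin(nη) solves the heat equation; by superposition u(η,σ) = Σ c_n exp(-2n²σ) sin(nη).
Reading off the coefficients: c_1=1, so u(η,σ) = exp(-2σ)sin(η).
Substituting back η = x + 2t, σ = t: T(x,t) = u(x + 2t, t).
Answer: T(x, t) = exp(-2t)sin(2t + x)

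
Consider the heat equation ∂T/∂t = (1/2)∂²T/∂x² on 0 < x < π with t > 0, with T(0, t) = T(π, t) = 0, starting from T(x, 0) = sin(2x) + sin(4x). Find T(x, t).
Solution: Separating variables: T = Σ c_n exp(-n²t/2) sin(nx). From T(x,0) = sin(2x) + sin(4x): c_2=1, c_4=1.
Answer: T(x, t) = exp(-2t)sin(2x) + exp(-8t)sin(4x)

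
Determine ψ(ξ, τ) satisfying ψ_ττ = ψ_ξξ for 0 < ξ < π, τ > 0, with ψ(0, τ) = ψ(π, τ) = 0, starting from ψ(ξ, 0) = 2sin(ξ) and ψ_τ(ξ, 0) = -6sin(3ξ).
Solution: Using separation of variables ψ = X(ξ)T(τ):
Eigenfunctions: sin(nξ), n = 1, 2, 3, ...
General solution: ψ(ξ, τ) = Σ [A_n cos(n τ) + B_n sin(n τ)] sin(nξ)
From ψ(ξ,0) = 2sin(ξ): A_1=2. From ψ_τ(ξ,0) = -6sin(3ξ), using ψ_τ(ξ,0) = Σ ω_n B_n sin(nξ) with ω_n = n: B_3 = (-6)/3 = -2.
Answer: ψ(ξ, τ) = 2sin(ξ)cos(τ) - 2sin(3ξ)sin(3τ)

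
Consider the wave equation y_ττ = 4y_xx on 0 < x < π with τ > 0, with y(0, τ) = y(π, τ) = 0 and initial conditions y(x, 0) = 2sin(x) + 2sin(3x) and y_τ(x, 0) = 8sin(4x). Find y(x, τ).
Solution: Using separation of variables y = X(x)T(τ):
Eigenfunctions: sin(nx), n = 1, 2, 3, ...
General solution: y(x, τ) = Σ [A_n cos(2n τ) + B_n sin(2n τ)] sin(nx)
From y(x,0) = 2sin(x) + 2sin(3x): A_1=2, A_3=2. From y_τ(x,0) = 8sin(4x), using y_τ(x,0) = Σ ω_n B_n sin(nx) with ω_n = 2n: B_4 = 8/8 = 1.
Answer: y(x, τ) = 2sin(x)cos(2τ) + 2sin(3x)cos(6τ) + sin(4x)sin(8τ)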